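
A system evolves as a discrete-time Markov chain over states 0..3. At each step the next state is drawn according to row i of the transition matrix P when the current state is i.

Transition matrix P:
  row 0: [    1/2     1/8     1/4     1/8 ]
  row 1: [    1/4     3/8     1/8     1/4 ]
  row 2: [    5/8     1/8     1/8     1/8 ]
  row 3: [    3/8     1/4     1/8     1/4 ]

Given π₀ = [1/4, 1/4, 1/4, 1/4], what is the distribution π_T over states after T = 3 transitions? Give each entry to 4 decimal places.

t=0: π = [0.2500, 0.2500, 0.2500, 0.2500]
t=1: π = [0.4375, 0.2188, 0.1563, 0.1875]
t=2: π = [0.4414, 0.2031, 0.1797, 0.1758]
t=3: π = [0.4497, 0.1978, 0.1802, 0.1724]

π = [0.4497, 0.1978, 0.1802, 0.1724]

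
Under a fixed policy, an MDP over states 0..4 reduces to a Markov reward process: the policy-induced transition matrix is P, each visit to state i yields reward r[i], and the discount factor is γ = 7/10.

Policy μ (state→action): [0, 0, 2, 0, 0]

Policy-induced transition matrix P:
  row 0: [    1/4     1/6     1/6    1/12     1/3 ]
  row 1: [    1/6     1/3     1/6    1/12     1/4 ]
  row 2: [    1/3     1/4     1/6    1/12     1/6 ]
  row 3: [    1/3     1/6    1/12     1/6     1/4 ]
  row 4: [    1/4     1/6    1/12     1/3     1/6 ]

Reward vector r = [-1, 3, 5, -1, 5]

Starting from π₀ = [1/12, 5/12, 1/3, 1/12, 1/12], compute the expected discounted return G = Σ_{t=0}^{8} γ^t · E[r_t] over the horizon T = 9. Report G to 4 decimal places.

G = 7.9591

t=0: π = [0.0833, 0.4167, 0.3333, 0.0833, 0.0833], E[r] = 3.1667, γ^t·E[r] = 3.166667, running G = 3.166667
t=1: π = [0.2500, 0.2639, 0.1528, 0.1111, 0.2222], E[r] = 2.3056, γ^t·E[r] = 1.613889, running G = 4.780556
t=2: π = [0.2500, 0.2234, 0.1389, 0.1481, 0.2396], E[r] = 2.1644, γ^t·E[r] = 1.060532, running G = 5.841088
t=3: π = [0.2553, 0.2155, 0.1344, 0.1556, 0.2393], E[r] = 2.1038, γ^t·E[r] = 0.721597, running G = 6.562685
t=4: π = [0.2562, 0.2138, 0.1338, 0.1561, 0.2401], E[r] = 2.0985, γ^t·E[r] = 0.503848, running G = 7.066533
t=5: π = [0.2563, 0.2134, 0.1336, 0.1564, 0.2402], E[r] = 2.0968, γ^t·E[r] = 0.352408, running G = 7.418941
t=6: π = [0.2564, 0.2134, 0.1336, 0.1564, 0.2402], E[r] = 2.0965, γ^t·E[r] = 0.246648, running G = 7.665589
t=7: π = [0.2564, 0.2134, 0.1336, 0.1564, 0.2402], E[r] = 2.0964, γ^t·E[r] = 0.172650, running G = 7.838239
t=8: π = [0.2564, 0.2134, 0.1336, 0.1564, 0.2402], E[r] = 2.0964, γ^t·E[r] = 0.120854, running G = 7.959093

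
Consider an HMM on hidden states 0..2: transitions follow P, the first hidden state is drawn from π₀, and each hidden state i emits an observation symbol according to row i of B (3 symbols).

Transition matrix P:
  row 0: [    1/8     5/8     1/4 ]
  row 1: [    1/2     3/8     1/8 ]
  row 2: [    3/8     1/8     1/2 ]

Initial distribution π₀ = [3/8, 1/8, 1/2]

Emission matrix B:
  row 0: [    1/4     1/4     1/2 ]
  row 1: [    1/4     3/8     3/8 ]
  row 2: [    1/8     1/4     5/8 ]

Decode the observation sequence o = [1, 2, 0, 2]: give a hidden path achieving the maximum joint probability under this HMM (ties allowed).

path = [2, 0, 1, 0]

t=0: δ = [9.375e-02, 4.688e-02, 1.250e-01]  (obs o_0=1)
t=1: δ = [2.344e-02, 2.197e-02, 3.906e-02]  ψ = [2, 0, 2]  (obs o_1=2)
t=2: δ = [3.662e-03, 3.662e-03, 2.441e-03]  ψ = [2, 0, 2]  (obs o_2=0)
t=3: δ = [9.155e-04, 8.583e-04, 7.629e-04]  ψ = [1, 0, 2]  (obs o_3=2)
backtrack: best end state = 0; path = [2, 0, 1, 0]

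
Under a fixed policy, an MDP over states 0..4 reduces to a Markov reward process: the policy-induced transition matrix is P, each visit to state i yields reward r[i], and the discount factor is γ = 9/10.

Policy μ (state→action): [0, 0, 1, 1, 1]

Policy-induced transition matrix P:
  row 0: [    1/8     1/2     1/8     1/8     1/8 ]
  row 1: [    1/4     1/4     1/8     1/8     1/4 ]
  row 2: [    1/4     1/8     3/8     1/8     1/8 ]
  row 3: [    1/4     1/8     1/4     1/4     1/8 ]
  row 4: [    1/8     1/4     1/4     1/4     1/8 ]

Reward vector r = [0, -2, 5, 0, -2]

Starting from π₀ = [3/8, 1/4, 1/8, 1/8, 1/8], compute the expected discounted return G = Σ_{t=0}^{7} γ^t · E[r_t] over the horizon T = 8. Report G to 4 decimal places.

t=0: π = [0.3750, 0.2500, 0.1250, 0.1250, 0.1250], E[r] = -0.1250, γ^t·E[r] = -0.125000, running G = -0.125000
t=1: π = [0.1875, 0.3125, 0.1875, 0.1563, 0.1563], E[r] = 0.0000, γ^t·E[r] = 0.000000, running G = -0.125000
t=2: π = [0.2070, 0.2539, 0.2109, 0.1641, 0.1641], E[r] = 0.2188, γ^t·E[r] = 0.177188, running G = 0.052188
t=3: π = [0.2036, 0.2549, 0.2188, 0.1660, 0.1567], E[r] = 0.2705, γ^t·E[r] = 0.197200, running G = 0.249388
t=4: π = [0.2050, 0.2528, 0.2200, 0.1653, 0.1569], E[r] = 0.2808, γ^t·E[r] = 0.184248, running G = 0.433636
t=5: π = [0.2048, 0.2531, 0.2203, 0.1653, 0.1566], E[r] = 0.2821, γ^t·E[r] = 0.166566, running G = 0.600202
t=6: π = [0.2048, 0.2530, 0.2203, 0.1652, 0.1566], E[r] = 0.2823, γ^t·E[r] = 0.150007, running G = 0.750208
t=7: π = [0.2048, 0.2530, 0.2203, 0.1652, 0.1566], E[r] = 0.2823, γ^t·E[r] = 0.135009, running G = 0.885218

G = 0.8852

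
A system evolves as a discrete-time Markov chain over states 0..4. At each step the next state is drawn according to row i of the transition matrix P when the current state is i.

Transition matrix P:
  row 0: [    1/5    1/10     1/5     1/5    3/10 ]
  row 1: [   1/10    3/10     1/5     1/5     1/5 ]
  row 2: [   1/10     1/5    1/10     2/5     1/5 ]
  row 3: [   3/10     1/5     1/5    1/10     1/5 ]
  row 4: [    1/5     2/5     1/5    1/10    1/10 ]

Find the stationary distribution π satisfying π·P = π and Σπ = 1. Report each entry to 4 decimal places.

Balance equations π_j = Σ_i π_i·P[i][j]:
  π_0 = 1/5·π_0 + 1/10·π_1 + 1/10·π_2 + 3/10·π_3 + 1/5·π_4
  π_1 = 1/10·π_0 + 3/10·π_1 + 1/5·π_2 + 1/5·π_3 + 2/5·π_4
  π_2 = 1/5·π_0 + 1/5·π_1 + 1/10·π_2 + 1/5·π_3 + 1/5·π_4
  π_3 = 1/5·π_0 + 1/5·π_1 + 2/5·π_2 + 1/10·π_3 + 1/10·π_4
  normalize: π_0 + π_1 + π_2 + π_3 + π_4 = 1
Solving the linear system gives exactly π = [191/1080, 2929/11880, 2/11, 2339/11880, 2351/11880].

π = [0.1769, 0.2465, 0.1818, 0.1969, 0.1979]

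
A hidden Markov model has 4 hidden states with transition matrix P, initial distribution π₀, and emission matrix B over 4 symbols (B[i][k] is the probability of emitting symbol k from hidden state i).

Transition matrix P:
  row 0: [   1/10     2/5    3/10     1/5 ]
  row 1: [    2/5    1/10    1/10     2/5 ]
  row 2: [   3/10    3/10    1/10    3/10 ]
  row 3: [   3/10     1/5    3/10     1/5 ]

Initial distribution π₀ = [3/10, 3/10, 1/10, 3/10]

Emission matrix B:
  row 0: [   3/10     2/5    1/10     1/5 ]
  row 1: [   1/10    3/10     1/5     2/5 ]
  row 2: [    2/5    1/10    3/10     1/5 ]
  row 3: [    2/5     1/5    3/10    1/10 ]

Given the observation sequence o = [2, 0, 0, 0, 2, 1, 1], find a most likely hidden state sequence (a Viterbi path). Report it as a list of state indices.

t=0: δ = [3.000e-02, 6.000e-02, 3.000e-02, 9.000e-02]  (obs o_0=2)
t=1: δ = [8.100e-03, 1.800e-03, 1.080e-02, 9.600e-03]  ψ = [3, 3, 3, 1]  (obs o_1=0)
t=2: δ = [9.720e-04, 3.240e-04, 1.152e-03, 1.296e-03]  ψ = [2, 0, 3, 2]  (obs o_2=0)
t=3: δ = [1.166e-04, 3.888e-05, 1.555e-04, 1.382e-04]  ψ = [3, 0, 3, 2]  (obs o_3=0)
t=4: δ = [4.666e-06, 9.331e-06, 1.244e-05, 1.400e-05]  ψ = [2, 0, 3, 2]  (obs o_4=2)
t=5: δ = [1.680e-06, 1.120e-06, 4.199e-07, 7.465e-07]  ψ = [3, 2, 3, 1]  (obs o_5=1)
t=6: δ = [1.792e-07, 2.016e-07, 5.039e-08, 8.958e-08]  ψ = [1, 0, 0, 1]  (obs o_6=1)
backtrack: best end state = 1; path = [3, 2, 3, 2, 3, 0, 1]

path = [3, 2, 3, 2, 3, 0, 1]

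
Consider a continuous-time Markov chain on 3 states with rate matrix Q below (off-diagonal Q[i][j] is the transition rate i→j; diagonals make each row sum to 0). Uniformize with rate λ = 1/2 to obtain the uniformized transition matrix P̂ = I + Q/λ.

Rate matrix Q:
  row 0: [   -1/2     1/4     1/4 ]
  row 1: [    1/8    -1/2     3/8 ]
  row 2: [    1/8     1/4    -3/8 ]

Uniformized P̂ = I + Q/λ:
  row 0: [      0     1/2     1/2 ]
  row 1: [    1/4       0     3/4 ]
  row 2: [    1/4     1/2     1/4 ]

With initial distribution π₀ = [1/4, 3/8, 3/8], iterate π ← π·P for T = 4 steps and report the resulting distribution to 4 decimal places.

π = [0.2002, 0.3359, 0.4639]

t=0: π = [0.2500, 0.3750, 0.3750]
t=1: π = [0.1875, 0.3125, 0.5000]
t=2: π = [0.2031, 0.3438, 0.4531]
t=3: π = [0.1992, 0.3281, 0.4727]
t=4: π = [0.2002, 0.3359, 0.4639]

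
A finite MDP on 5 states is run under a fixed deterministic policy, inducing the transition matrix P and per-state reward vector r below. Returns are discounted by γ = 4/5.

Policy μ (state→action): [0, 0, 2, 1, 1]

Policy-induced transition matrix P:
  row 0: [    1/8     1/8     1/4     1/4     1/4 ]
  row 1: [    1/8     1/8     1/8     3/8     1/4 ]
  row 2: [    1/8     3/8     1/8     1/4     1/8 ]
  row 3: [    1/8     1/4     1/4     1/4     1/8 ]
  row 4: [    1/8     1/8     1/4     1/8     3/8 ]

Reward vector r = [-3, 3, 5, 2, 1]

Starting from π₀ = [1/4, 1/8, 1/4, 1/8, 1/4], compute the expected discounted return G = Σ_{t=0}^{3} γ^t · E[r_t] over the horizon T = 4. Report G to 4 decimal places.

t=0: π = [0.2500, 0.1250, 0.2500, 0.1250, 0.2500], E[r] = 1.3750, γ^t·E[r] = 1.375000, running G = 1.375000
t=1: π = [0.1250, 0.2031, 0.2031, 0.2344, 0.2344], E[r] = 1.9531, γ^t·E[r] = 1.562500, running G = 2.937500
t=2: π = [0.1250, 0.2051, 0.1992, 0.2461, 0.2246], E[r] = 1.9531, γ^t·E[r] = 1.250000, running G = 4.187500
t=3: π = [0.1250, 0.2056, 0.1995, 0.2476, 0.2224], E[r] = 1.9565, γ^t·E[r] = 1.001750, running G = 5.189250

G = 5.1893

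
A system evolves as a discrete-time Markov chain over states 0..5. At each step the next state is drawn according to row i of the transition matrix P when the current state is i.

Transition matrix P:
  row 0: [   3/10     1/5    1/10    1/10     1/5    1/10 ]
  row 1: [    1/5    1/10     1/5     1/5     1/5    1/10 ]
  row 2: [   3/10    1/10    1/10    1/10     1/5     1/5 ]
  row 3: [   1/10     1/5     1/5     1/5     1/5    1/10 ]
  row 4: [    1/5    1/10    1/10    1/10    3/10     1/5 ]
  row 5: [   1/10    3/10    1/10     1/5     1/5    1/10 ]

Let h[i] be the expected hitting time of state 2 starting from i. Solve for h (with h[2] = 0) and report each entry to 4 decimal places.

First-step conditioning: h[2] = 0; for i ≠ 2, h[i] = 1 + Σ_k P[i][k]·h[k].
  h[0] = 1 + 3/10·h[0] + 1/5·h[1] + 1/10·h[3] + 1/5·h[4] + 1/10·h[5]
  h[1] = 1 + 1/5·h[0] + 1/10·h[1] + 1/5·h[3] + 1/5·h[4] + 1/10·h[5]
  h[3] = 1 + 1/10·h[0] + 1/5·h[1] + 1/5·h[3] + 1/5·h[4] + 1/10·h[5]
  h[4] = 1 + 1/5·h[0] + 1/10·h[1] + 1/10·h[3] + 3/10·h[4] + 1/5·h[5]
  h[5] = 1 + 1/10·h[0] + 3/10·h[1] + 1/5·h[3] + 1/5·h[4] + 1/10·h[5]
Solving the 5×5 linear system over states ≠ 2 gives exactly h = [89100/11731, 80100/11731, 0, 79200/11731, 89890/11731, 87210/11731] (h[2] = 0 is the target).

h = [7.5953, 6.8281, 0.0000, 6.7513, 7.6626, 7.4341]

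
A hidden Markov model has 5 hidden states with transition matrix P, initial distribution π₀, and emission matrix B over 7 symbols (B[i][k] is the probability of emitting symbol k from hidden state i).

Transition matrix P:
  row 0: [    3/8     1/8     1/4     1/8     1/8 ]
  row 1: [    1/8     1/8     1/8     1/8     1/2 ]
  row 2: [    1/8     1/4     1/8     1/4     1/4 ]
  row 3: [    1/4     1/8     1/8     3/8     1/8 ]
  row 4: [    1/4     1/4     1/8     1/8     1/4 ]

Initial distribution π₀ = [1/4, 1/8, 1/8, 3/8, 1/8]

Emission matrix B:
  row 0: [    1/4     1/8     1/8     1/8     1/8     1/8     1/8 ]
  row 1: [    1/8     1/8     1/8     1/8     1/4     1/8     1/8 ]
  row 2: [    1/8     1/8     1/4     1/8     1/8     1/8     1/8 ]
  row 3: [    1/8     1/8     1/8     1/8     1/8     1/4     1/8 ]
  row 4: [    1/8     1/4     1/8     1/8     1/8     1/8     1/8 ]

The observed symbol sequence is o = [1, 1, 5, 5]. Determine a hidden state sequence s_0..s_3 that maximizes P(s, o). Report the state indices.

path = [3, 3, 3, 3]

t=0: δ = [3.125e-02, 1.562e-02, 1.562e-02, 4.688e-02, 3.125e-02]  (obs o_0=1)
t=1: δ = [1.465e-03, 9.766e-04, 9.766e-04, 2.197e-03, 1.953e-03]  ψ = [0, 4, 0, 3, 1]  (obs o_1=1)
t=2: δ = [6.866e-05, 6.104e-05, 4.578e-05, 2.060e-04, 6.104e-05]  ψ = [0, 4, 0, 3, 1]  (obs o_2=5)
t=3: δ = [6.437e-06, 3.219e-06, 3.219e-06, 1.931e-05, 3.815e-06]  ψ = [3, 3, 3, 3, 1]  (obs o_3=5)
backtrack: best end state = 3; path = [3, 3, 3, 3]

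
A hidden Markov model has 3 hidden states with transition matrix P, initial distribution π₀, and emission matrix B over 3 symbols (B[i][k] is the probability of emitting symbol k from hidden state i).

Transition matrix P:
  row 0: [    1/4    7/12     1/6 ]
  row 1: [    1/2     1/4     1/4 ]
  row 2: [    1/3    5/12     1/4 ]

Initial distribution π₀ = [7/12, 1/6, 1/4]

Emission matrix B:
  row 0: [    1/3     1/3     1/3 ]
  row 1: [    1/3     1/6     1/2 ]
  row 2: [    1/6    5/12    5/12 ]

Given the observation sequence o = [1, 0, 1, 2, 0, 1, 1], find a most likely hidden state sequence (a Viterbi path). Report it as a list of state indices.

path = [0, 1, 0, 1, 0, 1, 0]

t=0: δ = [1.944e-01, 2.778e-02, 1.042e-01]  (obs o_0=1)
t=1: δ = [1.620e-02, 3.781e-02, 5.401e-03]  ψ = [0, 0, 0]  (obs o_1=0)
t=2: δ = [6.301e-03, 1.575e-03, 3.938e-03]  ψ = [1, 0, 1]  (obs o_2=1)
t=3: δ = [5.251e-04, 1.838e-03, 4.376e-04]  ψ = [0, 0, 0]  (obs o_3=2)
t=4: δ = [3.063e-04, 1.532e-04, 7.658e-05]  ψ = [1, 1, 1]  (obs o_4=0)
t=5: δ = [2.553e-05, 2.978e-05, 2.127e-05]  ψ = [0, 0, 0]  (obs o_5=1)
t=6: δ = [4.964e-06, 2.482e-06, 3.102e-06]  ψ = [1, 0, 1]  (obs o_6=1)
backtrack: best end state = 0; path = [0, 1, 0, 1, 0, 1, 0]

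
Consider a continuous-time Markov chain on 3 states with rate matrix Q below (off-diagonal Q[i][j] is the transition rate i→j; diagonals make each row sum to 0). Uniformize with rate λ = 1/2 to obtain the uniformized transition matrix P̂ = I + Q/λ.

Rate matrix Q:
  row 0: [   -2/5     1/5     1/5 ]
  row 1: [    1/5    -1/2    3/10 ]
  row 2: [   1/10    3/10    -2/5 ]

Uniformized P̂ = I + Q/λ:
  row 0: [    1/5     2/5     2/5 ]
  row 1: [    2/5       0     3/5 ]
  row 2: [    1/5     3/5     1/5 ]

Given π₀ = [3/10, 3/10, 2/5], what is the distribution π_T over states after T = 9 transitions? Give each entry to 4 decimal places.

t=0: π = [0.3000, 0.3000, 0.4000]
t=1: π = [0.2600, 0.3600, 0.3800]
t=2: π = [0.2720, 0.3320, 0.3960]
t=3: π = [0.2664, 0.3464, 0.3872]
t=4: π = [0.2693, 0.3389, 0.3918]
t=5: π = [0.2678, 0.3428, 0.3894]
t=6: π = [0.2686, 0.3408, 0.3907]
t=7: π = [0.2682, 0.3418, 0.3900]
t=8: π = [0.2684, 0.3413, 0.3904]
t=9: π = [0.2683, 0.3416, 0.3902]

π = [0.2683, 0.3416, 0.3902]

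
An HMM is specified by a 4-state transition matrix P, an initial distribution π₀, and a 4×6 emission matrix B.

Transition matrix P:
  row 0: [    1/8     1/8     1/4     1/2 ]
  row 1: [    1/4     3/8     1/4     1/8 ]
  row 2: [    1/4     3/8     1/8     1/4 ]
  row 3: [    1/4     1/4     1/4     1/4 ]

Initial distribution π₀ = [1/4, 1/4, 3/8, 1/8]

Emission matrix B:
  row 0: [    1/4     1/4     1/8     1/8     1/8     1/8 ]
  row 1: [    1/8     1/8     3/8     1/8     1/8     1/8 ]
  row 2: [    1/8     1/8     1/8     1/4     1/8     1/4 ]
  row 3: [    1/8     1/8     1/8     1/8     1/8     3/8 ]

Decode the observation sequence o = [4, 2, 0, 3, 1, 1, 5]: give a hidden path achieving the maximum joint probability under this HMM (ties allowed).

path = [2, 1, 0, 2, 1, 0, 3]

t=0: δ = [3.125e-02, 3.125e-02, 4.688e-02, 1.562e-02]  (obs o_0=4)
t=1: δ = [1.465e-03, 6.592e-03, 9.766e-04, 1.953e-03]  ψ = [2, 2, 0, 0]  (obs o_1=2)
t=2: δ = [4.120e-04, 3.090e-04, 2.060e-04, 1.030e-04]  ψ = [1, 1, 1, 1]  (obs o_2=0)
t=3: δ = [9.656e-06, 1.448e-05, 2.575e-05, 2.575e-05]  ψ = [1, 1, 0, 0]  (obs o_3=3)
t=4: δ = [1.609e-06, 1.207e-06, 8.047e-07, 8.047e-07]  ψ = [2, 2, 3, 2]  (obs o_4=1)
t=5: δ = [7.544e-08, 5.658e-08, 5.029e-08, 1.006e-07]  ψ = [1, 1, 0, 0]  (obs o_5=1)
t=6: δ = [3.143e-09, 3.143e-09, 6.286e-09, 1.414e-08]  ψ = [3, 3, 3, 0]  (obs o_6=5)
backtrack: best end state = 3; path = [2, 1, 0, 2, 1, 0, 3]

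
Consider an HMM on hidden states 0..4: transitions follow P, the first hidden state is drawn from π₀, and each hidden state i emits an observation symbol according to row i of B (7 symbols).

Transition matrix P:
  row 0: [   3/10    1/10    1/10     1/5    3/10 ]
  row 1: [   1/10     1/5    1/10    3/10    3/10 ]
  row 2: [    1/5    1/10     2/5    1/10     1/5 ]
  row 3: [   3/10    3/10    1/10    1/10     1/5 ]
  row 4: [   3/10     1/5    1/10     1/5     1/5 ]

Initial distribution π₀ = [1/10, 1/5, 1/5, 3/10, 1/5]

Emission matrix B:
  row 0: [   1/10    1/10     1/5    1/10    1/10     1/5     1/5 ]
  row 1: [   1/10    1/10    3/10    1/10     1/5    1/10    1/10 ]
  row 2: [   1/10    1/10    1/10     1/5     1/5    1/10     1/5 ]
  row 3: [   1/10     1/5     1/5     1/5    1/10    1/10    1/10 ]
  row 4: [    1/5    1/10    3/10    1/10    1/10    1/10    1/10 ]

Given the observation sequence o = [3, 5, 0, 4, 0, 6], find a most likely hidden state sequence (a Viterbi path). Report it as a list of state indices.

t=0: δ = [1.000e-02, 2.000e-02, 4.000e-02, 6.000e-02, 2.000e-02]  (obs o_0=3)
t=1: δ = [3.600e-03, 1.800e-03, 1.600e-03, 6.000e-04, 1.200e-03]  ψ = [3, 3, 2, 1, 3]  (obs o_1=5)
t=2: δ = [1.080e-04, 3.600e-05, 6.400e-05, 7.200e-05, 2.160e-04]  ψ = [0, 0, 2, 0, 0]  (obs o_2=0)
t=3: δ = [6.480e-06, 8.640e-06, 5.120e-06, 4.320e-06, 4.320e-06]  ψ = [4, 4, 2, 4, 4]  (obs o_3=4)
t=4: δ = [1.944e-07, 1.728e-07, 2.048e-07, 2.592e-07, 5.184e-07]  ψ = [0, 1, 2, 1, 1]  (obs o_4=0)
t=5: δ = [3.110e-08, 1.037e-08, 1.638e-08, 1.037e-08, 1.037e-08]  ψ = [4, 4, 2, 4, 4]  (obs o_5=6)
backtrack: best end state = 0; path = [3, 0, 4, 1, 4, 0]

path = [3, 0, 4, 1, 4, 0]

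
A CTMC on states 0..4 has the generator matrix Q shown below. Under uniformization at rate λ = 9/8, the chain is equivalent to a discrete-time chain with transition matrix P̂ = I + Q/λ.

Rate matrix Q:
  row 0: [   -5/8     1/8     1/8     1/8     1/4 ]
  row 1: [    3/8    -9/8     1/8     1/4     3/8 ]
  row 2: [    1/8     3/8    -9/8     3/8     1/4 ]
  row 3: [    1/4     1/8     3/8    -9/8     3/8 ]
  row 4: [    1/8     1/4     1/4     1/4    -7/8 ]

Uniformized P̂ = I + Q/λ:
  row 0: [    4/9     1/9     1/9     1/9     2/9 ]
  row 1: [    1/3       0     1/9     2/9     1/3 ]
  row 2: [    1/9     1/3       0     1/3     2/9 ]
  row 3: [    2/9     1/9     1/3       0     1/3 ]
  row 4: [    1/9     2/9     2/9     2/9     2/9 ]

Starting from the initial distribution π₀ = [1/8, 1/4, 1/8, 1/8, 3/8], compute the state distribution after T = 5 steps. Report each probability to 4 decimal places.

t=0: π = [0.1250, 0.2500, 0.1250, 0.1250, 0.3750]
t=1: π = [0.2222, 0.1528, 0.1667, 0.1944, 0.2639]
t=2: π = [0.2407, 0.1605, 0.1651, 0.1728, 0.2608]
t=3: π = [0.2462, 0.1590, 0.1602, 0.1754, 0.2593]
t=4: π = [0.2480, 0.1578, 0.1611, 0.1737, 0.2594]
t=5: π = [0.2482, 0.1582, 0.1606, 0.1740, 0.2591]

π = [0.2482, 0.1582, 0.1606, 0.1740, 0.2591]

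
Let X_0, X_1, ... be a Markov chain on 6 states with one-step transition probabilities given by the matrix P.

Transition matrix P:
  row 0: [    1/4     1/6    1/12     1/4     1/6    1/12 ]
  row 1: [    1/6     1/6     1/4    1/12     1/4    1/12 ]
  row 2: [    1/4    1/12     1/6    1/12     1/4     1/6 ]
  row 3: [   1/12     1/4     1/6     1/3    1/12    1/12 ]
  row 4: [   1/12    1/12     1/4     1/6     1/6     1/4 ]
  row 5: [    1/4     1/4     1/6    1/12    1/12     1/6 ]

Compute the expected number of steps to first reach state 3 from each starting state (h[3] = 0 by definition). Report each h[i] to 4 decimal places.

h = [6.2661, 7.5818, 7.4789, 0.0000, 7.0964, 7.5598]

First-step conditioning: h[3] = 0; for i ≠ 3, h[i] = 1 + Σ_k P[i][k]·h[k].
  h[0] = 1 + 1/4·h[0] + 1/6·h[1] + 1/12·h[2] + 1/6·h[4] + 1/12·h[5]
  h[1] = 1 + 1/6·h[0] + 1/6·h[1] + 1/4·h[2] + 1/4·h[4] + 1/12·h[5]
  h[2] = 1 + 1/4·h[0] + 1/12·h[1] + 1/6·h[2] + 1/4·h[4] + 1/6·h[5]
  h[4] = 1 + 1/12·h[0] + 1/12·h[1] + 1/4·h[2] + 1/6·h[4] + 1/4·h[5]
  h[5] = 1 + 1/4·h[0] + 1/4·h[1] + 1/6·h[2] + 1/12·h[4] + 1/6·h[5]
Solving the 5×5 linear system over states ≠ 3 gives exactly h = [10596/1691, 64104/8455, 63234/8455, 0, 12000/1691, 63918/8455] (h[3] = 0 is the target).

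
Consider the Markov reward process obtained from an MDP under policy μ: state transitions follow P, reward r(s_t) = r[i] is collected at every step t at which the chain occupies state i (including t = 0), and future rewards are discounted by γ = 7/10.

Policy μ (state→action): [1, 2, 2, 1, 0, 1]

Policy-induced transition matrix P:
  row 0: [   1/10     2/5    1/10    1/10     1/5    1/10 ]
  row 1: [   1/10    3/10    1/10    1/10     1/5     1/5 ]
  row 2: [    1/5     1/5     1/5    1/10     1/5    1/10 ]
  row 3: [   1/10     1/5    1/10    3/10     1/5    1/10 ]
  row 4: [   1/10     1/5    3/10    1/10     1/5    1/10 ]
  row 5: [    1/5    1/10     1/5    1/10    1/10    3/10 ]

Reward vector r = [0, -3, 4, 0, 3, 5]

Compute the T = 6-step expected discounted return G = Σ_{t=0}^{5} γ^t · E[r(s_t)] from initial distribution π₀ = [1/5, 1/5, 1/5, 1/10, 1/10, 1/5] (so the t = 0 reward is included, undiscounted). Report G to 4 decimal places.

G = 3.9935

t=0: π = [0.2000, 0.2000, 0.2000, 0.1000, 0.1000, 0.2000], E[r] = 1.5000, γ^t·E[r] = 1.500000, running G = 1.500000
t=1: π = [0.1400, 0.2400, 0.1600, 0.1200, 0.1800, 0.1600], E[r] = 1.2600, γ^t·E[r] = 0.882000, running G = 2.382000
t=2: π = [0.1320, 0.2360, 0.1680, 0.1240, 0.1840, 0.1560], E[r] = 1.2960, γ^t·E[r] = 0.635040, running G = 3.017040
t=3: π = [0.1324, 0.2344, 0.1692, 0.1248, 0.1844, 0.1548], E[r] = 1.3008, γ^t·E[r] = 0.446174, running G = 3.463214
t=4: π = [0.1324, 0.2344, 0.1693, 0.1250, 0.1845, 0.1544], E[r] = 1.2994, γ^t·E[r] = 0.311976, running G = 3.775191
t=5: π = [0.1324, 0.2345, 0.1693, 0.1250, 0.1846, 0.1543], E[r] = 1.2989, γ^t·E[r] = 0.218312, running G = 3.993503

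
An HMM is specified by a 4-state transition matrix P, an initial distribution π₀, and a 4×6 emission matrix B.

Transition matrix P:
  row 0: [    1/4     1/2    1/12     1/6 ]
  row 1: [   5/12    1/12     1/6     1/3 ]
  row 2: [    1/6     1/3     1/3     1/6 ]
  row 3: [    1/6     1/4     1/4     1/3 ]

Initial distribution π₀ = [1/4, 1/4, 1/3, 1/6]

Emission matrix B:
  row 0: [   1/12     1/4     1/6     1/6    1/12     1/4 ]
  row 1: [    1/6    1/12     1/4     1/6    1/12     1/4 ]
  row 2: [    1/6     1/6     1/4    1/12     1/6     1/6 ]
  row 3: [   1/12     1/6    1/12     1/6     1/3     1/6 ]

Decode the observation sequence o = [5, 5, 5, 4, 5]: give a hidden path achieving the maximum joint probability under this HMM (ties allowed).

path = [1, 0, 1, 3, 1]

t=0: δ = [6.250e-02, 6.250e-02, 5.556e-02, 2.778e-02]  (obs o_0=5)
t=1: δ = [6.510e-03, 7.812e-03, 3.086e-03, 3.472e-03]  ψ = [1, 0, 2, 1]  (obs o_1=5)
t=2: δ = [8.138e-04, 8.138e-04, 2.170e-04, 4.340e-04]  ψ = [1, 0, 1, 1]  (obs o_2=5)
t=3: δ = [2.826e-05, 3.391e-05, 2.261e-05, 9.042e-05]  ψ = [1, 0, 1, 1]  (obs o_3=4)
t=4: δ = [3.768e-06, 5.651e-06, 3.768e-06, 5.023e-06]  ψ = [3, 3, 3, 3]  (obs o_4=5)
backtrack: best end state = 1; path = [1, 0, 1, 3, 1]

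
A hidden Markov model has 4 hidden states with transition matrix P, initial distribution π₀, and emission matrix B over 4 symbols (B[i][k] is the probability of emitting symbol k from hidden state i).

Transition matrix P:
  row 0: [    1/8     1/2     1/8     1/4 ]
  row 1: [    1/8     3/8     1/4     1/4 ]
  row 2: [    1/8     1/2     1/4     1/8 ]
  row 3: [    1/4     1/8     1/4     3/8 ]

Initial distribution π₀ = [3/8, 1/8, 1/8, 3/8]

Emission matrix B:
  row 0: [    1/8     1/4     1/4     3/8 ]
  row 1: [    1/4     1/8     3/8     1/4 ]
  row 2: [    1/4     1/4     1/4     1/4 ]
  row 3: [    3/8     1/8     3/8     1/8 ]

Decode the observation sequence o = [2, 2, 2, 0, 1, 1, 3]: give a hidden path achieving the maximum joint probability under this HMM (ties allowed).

path = [3, 3, 3, 3, 2, 2, 1]

t=0: δ = [9.375e-02, 4.688e-02, 3.125e-02, 1.406e-01]  (obs o_0=2)
t=1: δ = [8.789e-03, 1.758e-02, 8.789e-03, 1.978e-02]  ψ = [3, 0, 3, 3]  (obs o_1=2)
t=2: δ = [1.236e-03, 2.472e-03, 1.236e-03, 2.781e-03]  ψ = [3, 1, 3, 3]  (obs o_2=2)
t=3: δ = [8.690e-05, 2.317e-04, 1.738e-04, 3.911e-04]  ψ = [3, 1, 3, 3]  (obs o_3=0)
t=4: δ = [2.444e-05, 1.086e-05, 2.444e-05, 1.833e-05]  ψ = [3, 1, 3, 3]  (obs o_4=1)
t=5: δ = [1.146e-06, 1.528e-06, 1.528e-06, 8.593e-07]  ψ = [3, 0, 2, 3]  (obs o_5=1)
t=6: δ = [8.056e-08, 1.910e-07, 9.548e-08, 4.774e-08]  ψ = [3, 2, 1, 1]  (obs o_6=3)
backtrack: best end state = 1; path = [3, 3, 3, 3, 2, 2, 1]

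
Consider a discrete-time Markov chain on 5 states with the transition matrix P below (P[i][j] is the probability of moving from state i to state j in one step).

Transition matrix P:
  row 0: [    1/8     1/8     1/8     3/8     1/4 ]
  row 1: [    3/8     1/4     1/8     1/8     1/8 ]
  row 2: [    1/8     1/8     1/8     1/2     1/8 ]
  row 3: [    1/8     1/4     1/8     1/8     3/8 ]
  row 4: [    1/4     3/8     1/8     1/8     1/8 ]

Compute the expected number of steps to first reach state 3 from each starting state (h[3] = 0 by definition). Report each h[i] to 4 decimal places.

h = [3.3904, 4.2249, 2.8492, 0.0000, 4.3293]

First-step conditioning: h[3] = 0; for i ≠ 3, h[i] = 1 + Σ_k P[i][k]·h[k].
  h[0] = 1 + 1/8·h[0] + 1/8·h[1] + 1/8·h[2] + 1/4·h[4]
  h[1] = 1 + 3/8·h[0] + 1/4·h[1] + 1/8·h[2] + 1/8·h[4]
  h[2] = 1 + 1/8·h[0] + 1/8·h[1] + 1/8·h[2] + 1/8·h[4]
  h[4] = 1 + 1/4·h[0] + 3/8·h[1] + 1/8·h[2] + 1/8·h[4]
Solving the 4×4 linear system over states ≠ 3 gives exactly h = [4160/1227, 1728/409, 3496/1227, 0, 5312/1227] (h[3] = 0 is the target).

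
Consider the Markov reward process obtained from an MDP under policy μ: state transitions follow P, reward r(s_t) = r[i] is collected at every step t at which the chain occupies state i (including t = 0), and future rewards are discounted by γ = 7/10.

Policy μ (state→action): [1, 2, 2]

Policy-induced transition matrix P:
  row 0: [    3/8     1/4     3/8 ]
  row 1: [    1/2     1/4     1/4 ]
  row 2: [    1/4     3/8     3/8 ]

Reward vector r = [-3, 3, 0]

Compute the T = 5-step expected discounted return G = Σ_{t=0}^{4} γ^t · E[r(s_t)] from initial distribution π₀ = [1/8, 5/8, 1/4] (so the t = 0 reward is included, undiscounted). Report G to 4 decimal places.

t=0: π = [0.1250, 0.6250, 0.2500], E[r] = 1.5000, γ^t·E[r] = 1.500000, running G = 1.500000
t=1: π = [0.4219, 0.2813, 0.2969], E[r] = -0.4219, γ^t·E[r] = -0.295313, running G = 1.204688
t=2: π = [0.3730, 0.2871, 0.3398], E[r] = -0.2578, γ^t·E[r] = -0.126328, running G = 1.078359
t=3: π = [0.3684, 0.2925, 0.3391], E[r] = -0.2278, γ^t·E[r] = -0.078130, running G = 1.000230
t=4: π = [0.3692, 0.2924, 0.3384], E[r] = -0.2303, γ^t·E[r] = -0.055306, running G = 0.944923

G = 0.9449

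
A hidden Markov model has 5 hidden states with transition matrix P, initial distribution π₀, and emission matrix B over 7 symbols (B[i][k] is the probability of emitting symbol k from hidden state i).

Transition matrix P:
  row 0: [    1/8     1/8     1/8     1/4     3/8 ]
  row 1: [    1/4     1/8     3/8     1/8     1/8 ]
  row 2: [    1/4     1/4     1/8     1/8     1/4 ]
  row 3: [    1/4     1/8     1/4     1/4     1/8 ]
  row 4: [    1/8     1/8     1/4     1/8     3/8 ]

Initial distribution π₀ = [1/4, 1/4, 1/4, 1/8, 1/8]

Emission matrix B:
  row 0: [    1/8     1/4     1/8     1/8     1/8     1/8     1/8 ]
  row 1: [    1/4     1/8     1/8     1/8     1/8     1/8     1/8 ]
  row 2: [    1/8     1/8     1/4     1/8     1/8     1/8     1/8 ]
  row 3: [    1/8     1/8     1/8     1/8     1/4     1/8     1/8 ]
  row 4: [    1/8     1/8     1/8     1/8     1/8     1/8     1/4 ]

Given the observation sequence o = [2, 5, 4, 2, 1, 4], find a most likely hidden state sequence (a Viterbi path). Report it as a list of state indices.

t=0: δ = [3.125e-02, 3.125e-02, 6.250e-02, 1.562e-02, 1.562e-02]  (obs o_0=2)
t=1: δ = [1.953e-03, 1.953e-03, 1.465e-03, 9.766e-04, 1.953e-03]  ψ = [2, 2, 1, 0, 2]  (obs o_1=5)
t=2: δ = [6.104e-05, 4.578e-05, 9.155e-05, 1.221e-04, 9.155e-05]  ψ = [1, 2, 1, 0, 0]  (obs o_2=4)
t=3: δ = [3.815e-06, 2.861e-06, 7.629e-06, 3.815e-06, 4.292e-06]  ψ = [3, 2, 3, 3, 4]  (obs o_3=2)
t=4: δ = [4.768e-07, 2.384e-07, 1.341e-07, 1.192e-07, 2.384e-07]  ψ = [2, 2, 1, 0, 2]  (obs o_4=1)
t=5: δ = [7.451e-09, 7.451e-09, 1.118e-08, 2.980e-08, 2.235e-08]  ψ = [0, 0, 1, 0, 0]  (obs o_5=4)
backtrack: best end state = 3; path = [2, 0, 3, 2, 0, 3]

path = [2, 0, 3, 2, 0, 3]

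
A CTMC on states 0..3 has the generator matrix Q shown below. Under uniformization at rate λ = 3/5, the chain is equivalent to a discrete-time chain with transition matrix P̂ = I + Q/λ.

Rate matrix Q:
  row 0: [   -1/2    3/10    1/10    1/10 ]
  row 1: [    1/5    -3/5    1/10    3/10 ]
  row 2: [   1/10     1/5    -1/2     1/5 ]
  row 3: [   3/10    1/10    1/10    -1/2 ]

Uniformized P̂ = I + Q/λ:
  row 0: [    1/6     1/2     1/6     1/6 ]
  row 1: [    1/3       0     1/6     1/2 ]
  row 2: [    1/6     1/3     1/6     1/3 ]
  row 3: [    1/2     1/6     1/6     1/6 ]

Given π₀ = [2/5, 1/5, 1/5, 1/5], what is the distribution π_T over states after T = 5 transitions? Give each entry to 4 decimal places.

t=0: π = [0.4000, 0.2000, 0.2000, 0.2000]
t=1: π = [0.2667, 0.3000, 0.1667, 0.2667]
t=2: π = [0.3056, 0.2333, 0.1667, 0.2944]
t=3: π = [0.3037, 0.2574, 0.1667, 0.2722]
t=4: π = [0.3003, 0.2528, 0.1667, 0.2802]
t=5: π = [0.3022, 0.2524, 0.1667, 0.2787]

π = [0.3022, 0.2524, 0.1667, 0.2787]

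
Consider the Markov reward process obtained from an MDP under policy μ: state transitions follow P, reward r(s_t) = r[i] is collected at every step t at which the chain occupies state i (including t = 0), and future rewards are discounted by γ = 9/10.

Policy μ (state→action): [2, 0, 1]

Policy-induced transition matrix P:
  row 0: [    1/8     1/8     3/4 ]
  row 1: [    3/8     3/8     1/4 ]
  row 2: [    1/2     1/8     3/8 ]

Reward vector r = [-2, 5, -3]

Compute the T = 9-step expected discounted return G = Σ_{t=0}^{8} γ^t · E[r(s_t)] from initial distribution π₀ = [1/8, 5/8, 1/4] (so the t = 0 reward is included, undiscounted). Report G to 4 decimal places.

G = -3.5606

t=0: π = [0.1250, 0.6250, 0.2500], E[r] = 2.1250, γ^t·E[r] = 2.125000, running G = 2.125000
t=1: π = [0.3750, 0.2813, 0.3438], E[r] = -0.3750, γ^t·E[r] = -0.337500, running G = 1.787500
t=2: π = [0.3242, 0.1953, 0.4805], E[r] = -1.1133, γ^t·E[r] = -0.901758, running G = 0.885742
t=3: π = [0.3540, 0.1738, 0.4722], E[r] = -1.2554, γ^t·E[r] = -0.915166, running G = -0.029423
t=4: π = [0.3455, 0.1685, 0.4860], E[r] = -1.3068, γ^t·E[r] = -0.857407, running G = -0.886830
t=5: π = [0.3494, 0.1671, 0.4835], E[r] = -1.3137, γ^t·E[r] = -0.775734, running G = -1.662565
t=6: π = [0.3481, 0.1668, 0.4851], E[r] = -1.3177, γ^t·E[r] = -0.700267, running G = -2.362832
t=7: π = [0.3486, 0.1667, 0.4847], E[r] = -1.3178, γ^t·E[r] = -0.630312, running G = -2.993144
t=8: π = [0.3484, 0.1667, 0.4849], E[r] = -1.3182, γ^t·E[r] = -0.567433, running G = -3.560577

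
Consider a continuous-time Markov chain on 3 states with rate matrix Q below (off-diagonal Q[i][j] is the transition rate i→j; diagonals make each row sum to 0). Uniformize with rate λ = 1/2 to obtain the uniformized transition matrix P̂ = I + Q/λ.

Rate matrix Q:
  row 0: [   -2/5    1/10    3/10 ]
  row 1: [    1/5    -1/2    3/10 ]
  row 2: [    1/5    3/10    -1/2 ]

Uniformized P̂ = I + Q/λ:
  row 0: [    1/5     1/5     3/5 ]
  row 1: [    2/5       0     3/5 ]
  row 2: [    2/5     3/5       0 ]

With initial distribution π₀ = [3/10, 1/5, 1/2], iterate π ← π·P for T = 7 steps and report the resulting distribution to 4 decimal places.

t=0: π = [0.3000, 0.2000, 0.5000]
t=1: π = [0.3400, 0.3600, 0.3000]
t=2: π = [0.3320, 0.2480, 0.4200]
t=3: π = [0.3336, 0.3184, 0.3480]
t=4: π = [0.3333, 0.2755, 0.3912]
t=5: π = [0.3333, 0.3014, 0.3653]
t=6: π = [0.3333, 0.2858, 0.3808]
t=7: π = [0.3333, 0.2952, 0.3715]

π = [0.3333, 0.2952, 0.3715]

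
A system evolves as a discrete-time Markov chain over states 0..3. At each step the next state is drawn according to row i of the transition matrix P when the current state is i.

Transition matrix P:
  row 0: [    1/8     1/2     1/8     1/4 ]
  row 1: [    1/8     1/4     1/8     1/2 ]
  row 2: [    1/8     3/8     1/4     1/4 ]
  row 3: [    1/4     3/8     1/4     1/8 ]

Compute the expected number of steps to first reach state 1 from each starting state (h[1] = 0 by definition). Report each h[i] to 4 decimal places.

h = [2.2203, 0.0000, 2.5374, 2.5022]

First-step conditioning: h[1] = 0; for i ≠ 1, h[i] = 1 + Σ_k P[i][k]·h[k].
  h[0] = 1 + 1/8·h[0] + 1/8·h[2] + 1/4·h[3]
  h[2] = 1 + 1/8·h[0] + 1/4·h[2] + 1/4·h[3]
  h[3] = 1 + 1/4·h[0] + 1/4·h[2] + 1/8·h[3]
Solving the 3×3 linear system over states ≠ 1 gives exactly h = [504/227, 0, 576/227, 568/227] (h[1] = 0 is the target).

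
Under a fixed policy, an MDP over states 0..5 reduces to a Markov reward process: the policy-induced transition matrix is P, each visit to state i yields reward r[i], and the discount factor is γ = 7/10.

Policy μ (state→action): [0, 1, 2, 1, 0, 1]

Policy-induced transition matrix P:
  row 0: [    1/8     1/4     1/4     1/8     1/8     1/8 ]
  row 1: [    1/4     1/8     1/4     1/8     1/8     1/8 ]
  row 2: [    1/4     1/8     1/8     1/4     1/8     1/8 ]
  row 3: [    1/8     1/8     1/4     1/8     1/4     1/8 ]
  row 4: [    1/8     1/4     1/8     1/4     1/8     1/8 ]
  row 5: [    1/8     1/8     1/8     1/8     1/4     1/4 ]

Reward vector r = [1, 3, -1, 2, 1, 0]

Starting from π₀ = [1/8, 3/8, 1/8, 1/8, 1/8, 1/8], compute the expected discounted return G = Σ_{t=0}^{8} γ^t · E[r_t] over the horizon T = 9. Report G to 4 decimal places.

G = 3.6211

t=0: π = [0.1250, 0.3750, 0.1250, 0.1250, 0.1250, 0.1250], E[r] = 1.5000, γ^t·E[r] = 1.500000, running G = 1.500000
t=1: π = [0.1875, 0.1563, 0.2031, 0.1563, 0.1563, 0.1406], E[r] = 0.9219, γ^t·E[r] = 0.645313, running G = 2.145313
t=2: π = [0.1699, 0.1680, 0.1875, 0.1699, 0.1621, 0.1426], E[r] = 0.9883, γ^t·E[r] = 0.484258, running G = 2.629570
t=3: π = [0.1694, 0.1665, 0.1885, 0.1687, 0.1641, 0.1428], E[r] = 0.9819, γ^t·E[r] = 0.336803, running G = 2.966374
t=4: π = [0.1694, 0.1667, 0.1881, 0.1691, 0.1639, 0.1429], E[r] = 0.9834, γ^t·E[r] = 0.236121, running G = 3.202495
t=5: π = [0.1693, 0.1667, 0.1881, 0.1690, 0.1640, 0.1429], E[r] = 0.9832, γ^t·E[r] = 0.165245, running G = 3.367740
t=6: π = [0.1694, 0.1667, 0.1881, 0.1690, 0.1640, 0.1429], E[r] = 0.9832, γ^t·E[r] = 0.115677, running G = 3.483417
t=7: π = [0.1693, 0.1667, 0.1881, 0.1690, 0.1640, 0.1429], E[r] = 0.9832, γ^t·E[r] = 0.080973, running G = 3.564391
t=8: π = [0.1693, 0.1667, 0.1881, 0.1690, 0.1640, 0.1429], E[r] = 0.9832, γ^t·E[r] = 0.056681, running G = 3.621072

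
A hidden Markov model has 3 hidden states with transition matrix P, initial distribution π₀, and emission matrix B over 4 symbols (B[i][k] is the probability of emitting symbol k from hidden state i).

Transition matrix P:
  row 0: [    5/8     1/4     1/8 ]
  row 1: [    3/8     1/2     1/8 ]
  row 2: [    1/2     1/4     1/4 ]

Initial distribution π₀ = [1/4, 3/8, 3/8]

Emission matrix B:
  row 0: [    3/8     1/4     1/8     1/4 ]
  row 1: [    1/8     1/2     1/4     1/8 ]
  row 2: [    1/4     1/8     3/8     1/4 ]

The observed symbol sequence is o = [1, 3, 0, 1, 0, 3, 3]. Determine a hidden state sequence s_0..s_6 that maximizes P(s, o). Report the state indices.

t=0: δ = [6.250e-02, 1.875e-01, 4.688e-02]  (obs o_0=1)
t=1: δ = [1.758e-02, 1.172e-02, 5.859e-03]  ψ = [1, 1, 1]  (obs o_1=3)
t=2: δ = [4.120e-03, 7.324e-04, 5.493e-04]  ψ = [0, 1, 0]  (obs o_2=0)
t=3: δ = [6.437e-04, 5.150e-04, 6.437e-05]  ψ = [0, 0, 0]  (obs o_3=1)
t=4: δ = [1.509e-04, 3.219e-05, 2.012e-05]  ψ = [0, 1, 0]  (obs o_4=0)
t=5: δ = [2.357e-05, 4.715e-06, 4.715e-06]  ψ = [0, 0, 0]  (obs o_5=3)
t=6: δ = [3.683e-06, 7.367e-07, 7.367e-07]  ψ = [0, 0, 0]  (obs o_6=3)
backtrack: best end state = 0; path = [1, 0, 0, 0, 0, 0, 0]

path = [1, 0, 0, 0, 0, 0, 0]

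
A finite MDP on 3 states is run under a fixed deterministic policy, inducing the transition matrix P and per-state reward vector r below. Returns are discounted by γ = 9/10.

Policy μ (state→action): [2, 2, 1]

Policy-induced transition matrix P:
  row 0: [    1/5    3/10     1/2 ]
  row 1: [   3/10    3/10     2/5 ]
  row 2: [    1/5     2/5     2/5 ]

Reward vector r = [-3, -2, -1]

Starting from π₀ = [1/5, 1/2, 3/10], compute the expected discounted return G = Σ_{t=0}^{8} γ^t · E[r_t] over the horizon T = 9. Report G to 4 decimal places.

G = -11.1969

t=0: π = [0.2000, 0.5000, 0.3000], E[r] = -1.9000, γ^t·E[r] = -1.900000, running G = -1.900000
t=1: π = [0.2500, 0.3300, 0.4200], E[r] = -1.8300, γ^t·E[r] = -1.647000, running G = -3.547000
t=2: π = [0.2330, 0.3420, 0.4250], E[r] = -1.8080, γ^t·E[r] = -1.464480, running G = -5.011480
t=3: π = [0.2342, 0.3425, 0.4233], E[r] = -1.8109, γ^t·E[r] = -1.320146, running G = -6.331626
t=4: π = [0.2343, 0.3423, 0.4234], E[r] = -1.8108, γ^t·E[r] = -1.188086, running G = -7.519712
t=5: π = [0.2342, 0.3423, 0.4234], E[r] = -1.8108, γ^t·E[r] = -1.069264, running G = -8.588976
t=6: π = [0.2342, 0.3423, 0.4234], E[r] = -1.8108, γ^t·E[r] = -0.962339, running G = -9.551315
t=7: π = [0.2342, 0.3423, 0.4234], E[r] = -1.8108, γ^t·E[r] = -0.866105, running G = -10.417420
t=8: π = [0.2342, 0.3423, 0.4234], E[r] = -1.8108, γ^t·E[r] = -0.779495, running G = -11.196915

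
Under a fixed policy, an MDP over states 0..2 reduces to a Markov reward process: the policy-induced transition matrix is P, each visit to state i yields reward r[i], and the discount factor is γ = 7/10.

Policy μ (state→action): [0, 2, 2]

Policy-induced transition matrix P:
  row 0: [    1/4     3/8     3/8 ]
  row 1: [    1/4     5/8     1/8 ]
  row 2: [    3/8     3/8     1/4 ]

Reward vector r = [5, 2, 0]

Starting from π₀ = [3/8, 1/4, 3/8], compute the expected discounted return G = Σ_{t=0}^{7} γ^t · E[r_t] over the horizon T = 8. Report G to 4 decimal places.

t=0: π = [0.3750, 0.2500, 0.3750], E[r] = 2.3750, γ^t·E[r] = 2.375000, running G = 2.375000
t=1: π = [0.2969, 0.4375, 0.2656], E[r] = 2.3594, γ^t·E[r] = 1.651563, running G = 4.026563
t=2: π = [0.2832, 0.4844, 0.2324], E[r] = 2.3848, γ^t·E[r] = 1.168535, running G = 5.195098
t=3: π = [0.2791, 0.4961, 0.2249], E[r] = 2.3875, γ^t·E[r] = 0.818896, running G = 6.013993
t=4: π = [0.2781, 0.4990, 0.2229], E[r] = 2.3886, γ^t·E[r] = 0.573498, running G = 6.587492
t=5: π = [0.2779, 0.4998, 0.2224], E[r] = 2.3888, γ^t·E[r] = 0.401487, running G = 6.988978
t=6: π = [0.2778, 0.4999, 0.2223], E[r] = 2.3889, γ^t·E[r] = 0.281048, running G = 7.270026
t=7: π = [0.2778, 0.5000, 0.2222], E[r] = 2.3889, γ^t·E[r] = 0.196735, running G = 7.466761

G = 7.4668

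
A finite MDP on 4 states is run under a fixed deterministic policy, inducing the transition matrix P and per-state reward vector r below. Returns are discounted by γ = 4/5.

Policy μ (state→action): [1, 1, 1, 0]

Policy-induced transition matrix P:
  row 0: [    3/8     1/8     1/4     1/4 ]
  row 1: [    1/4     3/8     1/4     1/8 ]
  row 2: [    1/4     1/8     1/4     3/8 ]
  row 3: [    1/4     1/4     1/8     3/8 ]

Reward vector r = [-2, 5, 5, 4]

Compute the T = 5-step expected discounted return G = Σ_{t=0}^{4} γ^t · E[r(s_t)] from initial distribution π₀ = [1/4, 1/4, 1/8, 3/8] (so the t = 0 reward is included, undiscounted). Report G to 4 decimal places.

G = 9.3199

t=0: π = [0.2500, 0.2500, 0.1250, 0.3750], E[r] = 2.8750, γ^t·E[r] = 2.875000, running G = 2.875000
t=1: π = [0.2813, 0.2344, 0.2031, 0.2813], E[r] = 2.7500, γ^t·E[r] = 2.200000, running G = 5.075000
t=2: π = [0.2852, 0.2188, 0.2148, 0.2813], E[r] = 2.7227, γ^t·E[r] = 1.742500, running G = 6.817500
t=3: π = [0.2856, 0.2148, 0.2148, 0.2847], E[r] = 2.7158, γ^t·E[r] = 1.390500, running G = 8.208000
t=4: π = [0.2857, 0.2143, 0.2144, 0.2856], E[r] = 2.7145, γ^t·E[r] = 1.111850, running G = 9.319850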